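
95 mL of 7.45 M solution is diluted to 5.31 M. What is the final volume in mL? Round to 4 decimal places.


Dilution: M1*V1 = M2*V2, solve for V2.
V2 = M1*V1 / M2
V2 = 7.45 * 95 / 5.31
V2 = 707.75 / 5.31
V2 = 133.28625235 mL, rounded to 4 dp:

133.2863 mL


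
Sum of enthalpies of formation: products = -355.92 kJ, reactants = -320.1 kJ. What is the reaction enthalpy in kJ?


dH_rxn = sum(dH_f products) - sum(dH_f reactants)
dH_rxn = -355.92 - (-320.1)
dH_rxn = -35.82 kJ:

-35.82 kJ


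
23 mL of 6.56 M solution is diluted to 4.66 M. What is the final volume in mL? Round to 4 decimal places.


Dilution: M1*V1 = M2*V2, solve for V2.
V2 = M1*V1 / M2
V2 = 6.56 * 23 / 4.66
V2 = 150.88 / 4.66
V2 = 32.3776824 mL, rounded to 4 dp:

32.3777 mL


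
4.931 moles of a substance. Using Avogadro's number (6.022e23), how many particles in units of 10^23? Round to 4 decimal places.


N = n * NA, then divide by 1e23 for the requested units.
N / 1e23 = n * 6.022
N / 1e23 = 4.931 * 6.022
N / 1e23 = 29.694482, rounded to 4 dp:

29.6945


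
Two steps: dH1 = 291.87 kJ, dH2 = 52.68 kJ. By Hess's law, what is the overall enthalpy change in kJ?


Hess's law: enthalpy is a state function, so add the step enthalpies.
dH_total = dH1 + dH2 = 291.87 + (52.68)
dH_total = 344.55 kJ:

344.55 kJ


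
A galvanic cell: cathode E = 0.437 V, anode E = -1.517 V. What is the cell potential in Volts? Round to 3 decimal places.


Standard cell potential: E_cell = E_cathode - E_anode.
E_cell = 0.437 - (-1.517)
E_cell = 1.954 V, rounded to 3 dp:

1.954 V


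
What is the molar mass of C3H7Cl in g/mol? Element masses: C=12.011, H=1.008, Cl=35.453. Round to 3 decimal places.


M = sum(count * atomic_mass) over atoms.
M = 3*12.011 + 7*1.008 + 1*35.453
M = 36.033 + 7.056 + 35.453
M = 78.542 g/mol, rounded to 3 dp:

78.542 g/mol


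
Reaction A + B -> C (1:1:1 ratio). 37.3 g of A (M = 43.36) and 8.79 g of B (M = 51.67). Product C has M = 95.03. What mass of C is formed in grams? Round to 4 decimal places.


Find moles of each reactant; the smaller value is the limiting reagent in a 1:1:1 reaction, so moles_C equals moles of the limiter.
n_A = mass_A / M_A = 37.3 / 43.36 = 0.86024 mol
n_B = mass_B / M_B = 8.79 / 51.67 = 0.170118 mol
Limiting reagent: B (smaller), n_limiting = 0.170118 mol
mass_C = n_limiting * M_C = 0.170118 * 95.03
mass_C = 16.16631354 g, rounded to 4 dp:

16.1663 g


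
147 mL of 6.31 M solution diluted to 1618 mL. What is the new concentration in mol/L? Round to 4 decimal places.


Dilution: M1*V1 = M2*V2, solve for M2.
M2 = M1*V1 / V2
M2 = 6.31 * 147 / 1618
M2 = 927.57 / 1618
M2 = 0.57328183 mol/L, rounded to 4 dp:

0.5733 mol/L


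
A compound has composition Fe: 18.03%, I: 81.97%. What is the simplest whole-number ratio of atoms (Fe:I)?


Assume 100 g of compound, divide each mass% by atomic mass to get moles, then normalize by the smallest to get a raw atom ratio.
Moles per 100 g: Fe: 18.03/55.845 = 0.3229, I: 81.97/126.904 = 0.6459
Raw ratio (divide by min = 0.3229): Fe: 1.0, I: 2.001
Multiply by 1 to clear fractions: Fe: 1.0 ~= 1, I: 2.001 ~= 2
Reduce by GCD to get the simplest whole-number ratio:

1:2


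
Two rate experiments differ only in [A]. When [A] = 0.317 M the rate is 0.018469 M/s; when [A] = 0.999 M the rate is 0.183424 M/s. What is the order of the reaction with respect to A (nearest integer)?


Rate is proportional to [A]^n, so rate2/rate1 = ([A]2/[A]1)^n. Take logs to solve for n.
rate2/rate1 = 0.183424 / 0.018469 = 9.9315
[A]2/[A]1 = 0.999 / 0.317 = 3.1514
n = ln(9.9315) / ln(3.1514) = 2.0
Nearest integer order:

2


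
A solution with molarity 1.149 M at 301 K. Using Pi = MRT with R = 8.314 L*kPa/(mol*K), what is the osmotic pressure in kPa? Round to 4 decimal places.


Osmotic pressure (van't Hoff): Pi = M*R*T.
RT = 8.314 * 301 = 2502.514
Pi = 1.149 * 2502.514
Pi = 2875.388586 kPa, rounded to 4 dp:

2875.3886 kPa


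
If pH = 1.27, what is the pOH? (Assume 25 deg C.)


At 25 deg C, pH + pOH = 14.
pOH = 14 - pH = 14 - 1.27
pOH = 12.73:

12.73


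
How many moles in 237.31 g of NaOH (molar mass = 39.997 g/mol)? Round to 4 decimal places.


n = mass / M
n = 237.31 / 39.997
n = 5.93319499 mol, rounded to 4 dp:

5.9332 mol


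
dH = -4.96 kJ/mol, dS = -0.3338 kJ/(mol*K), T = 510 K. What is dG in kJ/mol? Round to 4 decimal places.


Gibbs: dG = dH - T*dS (consistent units, dS already in kJ/(mol*K)).
T*dS = 510 * -0.3338 = -170.238
dG = -4.96 - (-170.238)
dG = 165.278 kJ/mol, rounded to 4 dp:

165.2780 kJ/mol


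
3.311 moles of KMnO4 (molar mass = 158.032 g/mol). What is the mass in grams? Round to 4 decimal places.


mass = n * M
mass = 3.311 * 158.032
mass = 523.243952 g, rounded to 4 dp:

523.2440 g


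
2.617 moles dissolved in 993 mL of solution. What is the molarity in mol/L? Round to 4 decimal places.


Convert volume to liters: V_L = V_mL / 1000.
V_L = 993 / 1000 = 0.993 L
M = n / V_L = 2.617 / 0.993
M = 2.63544814 mol/L, rounded to 4 dp:

2.6354 mol/L


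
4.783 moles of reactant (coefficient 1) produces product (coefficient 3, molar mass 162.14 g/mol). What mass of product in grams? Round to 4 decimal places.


Use the coefficient ratio to convert reactant moles to product moles, then multiply by the product's molar mass.
moles_P = moles_R * (coeff_P / coeff_R) = 4.783 * (3/1) = 14.349
mass_P = moles_P * M_P = 14.349 * 162.14
mass_P = 2326.54686 g, rounded to 4 dp:

2326.5469 g


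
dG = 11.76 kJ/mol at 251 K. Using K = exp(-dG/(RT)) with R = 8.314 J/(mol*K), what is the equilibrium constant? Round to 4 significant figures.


dG is in kJ/mol; multiply by 1000 to match R in J/(mol*K).
RT = 8.314 * 251 = 2086.814 J/mol
exponent = -dG*1000 / (RT) = -(11.76*1000) / 2086.814 = -5.63538485
K = exp(-5.63538485)
K = 0.0035693033, rounded to 4 significant figures:

0.003569


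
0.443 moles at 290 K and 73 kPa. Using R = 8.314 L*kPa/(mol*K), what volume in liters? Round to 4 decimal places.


PV = nRT, solve for V = nRT / P.
nRT = 0.443 * 8.314 * 290 = 1068.0996
V = 1068.0996 / 73
V = 14.63150137 L, rounded to 4 dp:

14.6315 L


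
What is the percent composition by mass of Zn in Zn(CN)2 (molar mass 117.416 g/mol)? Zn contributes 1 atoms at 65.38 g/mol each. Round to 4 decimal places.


pct = 100 * (n_elem * M_elem) / M_total
mass_contribution = 1 * 65.38 = 65.38 g/mol
pct = 100 * 65.38 / 117.416
pct = 55.68236016 %, rounded to 4 dp:

55.6824 %


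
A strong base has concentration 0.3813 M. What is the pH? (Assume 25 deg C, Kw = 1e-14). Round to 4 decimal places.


A strong base dissociates completely, so [OH-] equals the given concentration.
pOH = -log10([OH-]) = -log10(0.3813) = 0.418733
pH = 14 - pOH = 14 - 0.418733
pH = 13.581267, rounded to 4 dp:

13.5813


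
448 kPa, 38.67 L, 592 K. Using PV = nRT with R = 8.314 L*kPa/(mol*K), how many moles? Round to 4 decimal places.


PV = nRT, solve for n = PV / (RT).
PV = 448 * 38.67 = 17324.16
RT = 8.314 * 592 = 4921.888
n = 17324.16 / 4921.888
n = 3.51982004 mol, rounded to 4 dp:

3.5198 mol


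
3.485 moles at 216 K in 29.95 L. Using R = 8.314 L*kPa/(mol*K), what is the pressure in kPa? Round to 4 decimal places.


PV = nRT, solve for P = nRT / V.
nRT = 3.485 * 8.314 * 216 = 6258.4466
P = 6258.4466 / 29.95
P = 208.9631586 kPa, rounded to 4 dp:

208.9632 kPa


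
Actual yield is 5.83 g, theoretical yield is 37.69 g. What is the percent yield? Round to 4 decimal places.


% yield = 100 * actual / theoretical
% yield = 100 * 5.83 / 37.69
% yield = 15.46829398 %, rounded to 4 dp:

15.4683 %


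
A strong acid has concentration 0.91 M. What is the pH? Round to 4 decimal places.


A strong acid dissociates completely, so [H+] equals the given concentration.
pH = -log10([H+]) = -log10(0.91)
pH = 0.04095861, rounded to 4 dp:

0.0410


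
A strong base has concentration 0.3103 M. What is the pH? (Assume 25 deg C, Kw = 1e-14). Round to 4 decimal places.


A strong base dissociates completely, so [OH-] equals the given concentration.
pOH = -log10([OH-]) = -log10(0.3103) = 0.508218
pH = 14 - pOH = 14 - 0.508218
pH = 13.491782, rounded to 4 dp:

13.4918


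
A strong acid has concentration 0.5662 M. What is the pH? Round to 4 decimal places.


A strong acid dissociates completely, so [H+] equals the given concentration.
pH = -log10([H+]) = -log10(0.5662)
pH = 0.24703013, rounded to 4 dp:

0.2470


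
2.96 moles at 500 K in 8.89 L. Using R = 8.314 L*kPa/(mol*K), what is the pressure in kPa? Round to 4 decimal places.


PV = nRT, solve for P = nRT / V.
nRT = 2.96 * 8.314 * 500 = 12304.72
P = 12304.72 / 8.89
P = 1384.1079865 kPa, rounded to 4 dp:

1384.1080 kPa


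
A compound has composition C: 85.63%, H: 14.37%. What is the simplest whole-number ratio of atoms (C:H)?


Assume 100 g of compound, divide each mass% by atomic mass to get moles, then normalize by the smallest to get a raw atom ratio.
Moles per 100 g: C: 85.63/12.011 = 7.1293, H: 14.37/1.008 = 14.256
Raw ratio (divide by min = 7.1293): C: 1.0, H: 2.0
Multiply by 1 to clear fractions: C: 1.0 ~= 1, H: 2.0 ~= 2
Reduce by GCD to get the simplest whole-number ratio:

1:2


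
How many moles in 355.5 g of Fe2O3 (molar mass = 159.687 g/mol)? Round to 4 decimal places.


n = mass / M
n = 355.5 / 159.687
n = 2.22623006 mol, rounded to 4 dp:

2.2262 mol


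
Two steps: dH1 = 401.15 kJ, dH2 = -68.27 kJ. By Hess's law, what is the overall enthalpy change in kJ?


Hess's law: enthalpy is a state function, so add the step enthalpies.
dH_total = dH1 + dH2 = 401.15 + (-68.27)
dH_total = 332.88 kJ:

332.88 kJ


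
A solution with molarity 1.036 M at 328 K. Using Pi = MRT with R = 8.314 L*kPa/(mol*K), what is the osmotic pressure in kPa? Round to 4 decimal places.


Osmotic pressure (van't Hoff): Pi = M*R*T.
RT = 8.314 * 328 = 2726.992
Pi = 1.036 * 2726.992
Pi = 2825.163712 kPa, rounded to 4 dp:

2825.1637 kPa


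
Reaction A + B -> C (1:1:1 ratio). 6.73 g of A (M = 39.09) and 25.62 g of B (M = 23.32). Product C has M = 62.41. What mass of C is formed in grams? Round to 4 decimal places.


Find moles of each reactant; the smaller value is the limiting reagent in a 1:1:1 reaction, so moles_C equals moles of the limiter.
n_A = mass_A / M_A = 6.73 / 39.09 = 0.172167 mol
n_B = mass_B / M_B = 25.62 / 23.32 = 1.098628 mol
Limiting reagent: A (smaller), n_limiting = 0.172167 mol
mass_C = n_limiting * M_C = 0.172167 * 62.41
mass_C = 10.74494247 g, rounded to 4 dp:

10.7449 g


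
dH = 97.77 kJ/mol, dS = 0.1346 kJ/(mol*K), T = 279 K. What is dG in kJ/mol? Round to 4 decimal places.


Gibbs: dG = dH - T*dS (consistent units, dS already in kJ/(mol*K)).
T*dS = 279 * 0.1346 = 37.5534
dG = 97.77 - (37.5534)
dG = 60.2166 kJ/mol, rounded to 4 dp:

60.2166 kJ/mol


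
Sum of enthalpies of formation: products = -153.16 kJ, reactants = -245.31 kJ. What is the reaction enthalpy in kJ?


dH_rxn = sum(dH_f products) - sum(dH_f reactants)
dH_rxn = -153.16 - (-245.31)
dH_rxn = 92.15 kJ:

92.15 kJ


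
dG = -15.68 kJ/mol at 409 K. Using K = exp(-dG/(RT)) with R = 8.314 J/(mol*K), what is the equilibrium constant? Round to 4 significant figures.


dG is in kJ/mol; multiply by 1000 to match R in J/(mol*K).
RT = 8.314 * 409 = 3400.426 J/mol
exponent = -dG*1000 / (RT) = -(-15.68*1000) / 3400.426 = 4.61118695
K = exp(4.61118695)
K = 100.60349, rounded to 4 significant figures:

100.6


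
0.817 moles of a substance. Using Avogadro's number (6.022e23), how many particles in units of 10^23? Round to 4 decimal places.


N = n * NA, then divide by 1e23 for the requested units.
N / 1e23 = n * 6.022
N / 1e23 = 0.817 * 6.022
N / 1e23 = 4.919974, rounded to 4 dp:

4.9200


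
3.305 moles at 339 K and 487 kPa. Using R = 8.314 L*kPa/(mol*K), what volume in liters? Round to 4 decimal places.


PV = nRT, solve for V = nRT / P.
nRT = 3.305 * 8.314 * 339 = 9314.964
V = 9314.964 / 487
V = 19.12723614 L, rounded to 4 dp:

19.1272 L


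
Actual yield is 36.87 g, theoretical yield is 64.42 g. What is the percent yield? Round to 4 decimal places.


% yield = 100 * actual / theoretical
% yield = 100 * 36.87 / 64.42
% yield = 57.23377833 %, rounded to 4 dp:

57.2338 %


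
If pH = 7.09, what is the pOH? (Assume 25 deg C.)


At 25 deg C, pH + pOH = 14.
pOH = 14 - pH = 14 - 7.09
pOH = 6.91:

6.91


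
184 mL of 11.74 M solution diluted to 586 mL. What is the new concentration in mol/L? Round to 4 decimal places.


Dilution: M1*V1 = M2*V2, solve for M2.
M2 = M1*V1 / V2
M2 = 11.74 * 184 / 586
M2 = 2160.16 / 586
M2 = 3.68627986 mol/L, rounded to 4 dp:

3.6863 mol/L


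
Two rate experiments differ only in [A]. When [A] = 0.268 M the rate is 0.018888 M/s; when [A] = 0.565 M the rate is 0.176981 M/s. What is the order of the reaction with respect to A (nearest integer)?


Rate is proportional to [A]^n, so rate2/rate1 = ([A]2/[A]1)^n. Take logs to solve for n.
rate2/rate1 = 0.176981 / 0.018888 = 9.37
[A]2/[A]1 = 0.565 / 0.268 = 2.1082
n = ln(9.37) / ln(2.1082) = 3.0
Nearest integer order:

3


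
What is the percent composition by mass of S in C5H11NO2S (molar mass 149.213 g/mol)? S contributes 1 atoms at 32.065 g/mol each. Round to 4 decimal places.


pct = 100 * (n_elem * M_elem) / M_total
mass_contribution = 1 * 32.065 = 32.065 g/mol
pct = 100 * 32.065 / 149.213
pct = 21.48941446 %, rounded to 4 dp:

21.4894 %


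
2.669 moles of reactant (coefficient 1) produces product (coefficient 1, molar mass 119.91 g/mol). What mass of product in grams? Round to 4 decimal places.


Use the coefficient ratio to convert reactant moles to product moles, then multiply by the product's molar mass.
moles_P = moles_R * (coeff_P / coeff_R) = 2.669 * (1/1) = 2.669
mass_P = moles_P * M_P = 2.669 * 119.91
mass_P = 320.03979 g, rounded to 4 dp:

320.0398 g


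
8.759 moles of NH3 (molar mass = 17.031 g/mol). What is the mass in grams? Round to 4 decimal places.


mass = n * M
mass = 8.759 * 17.031
mass = 149.174529 g, rounded to 4 dp:

149.1745 g


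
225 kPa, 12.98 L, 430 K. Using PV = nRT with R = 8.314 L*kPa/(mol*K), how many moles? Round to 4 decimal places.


PV = nRT, solve for n = PV / (RT).
PV = 225 * 12.98 = 2920.5
RT = 8.314 * 430 = 3575.02
n = 2920.5 / 3575.02
n = 0.81691851 mol, rounded to 4 dp:

0.8169 mol


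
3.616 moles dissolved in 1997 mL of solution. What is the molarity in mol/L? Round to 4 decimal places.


Convert volume to liters: V_L = V_mL / 1000.
V_L = 1997 / 1000 = 1.997 L
M = n / V_L = 3.616 / 1.997
M = 1.81071607 mol/L, rounded to 4 dp:

1.8107 mol/L


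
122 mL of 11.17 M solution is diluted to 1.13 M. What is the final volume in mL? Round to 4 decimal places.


Dilution: M1*V1 = M2*V2, solve for V2.
V2 = M1*V1 / M2
V2 = 11.17 * 122 / 1.13
V2 = 1362.74 / 1.13
V2 = 1205.96460177 mL, rounded to 4 dp:

1205.9646 mL


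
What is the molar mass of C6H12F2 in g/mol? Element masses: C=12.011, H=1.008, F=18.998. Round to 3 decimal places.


M = sum(count * atomic_mass) over atoms.
M = 6*12.011 + 12*1.008 + 2*18.998
M = 72.066 + 12.096 + 37.996
M = 122.158 g/mol, rounded to 3 dp:

122.158 g/mol


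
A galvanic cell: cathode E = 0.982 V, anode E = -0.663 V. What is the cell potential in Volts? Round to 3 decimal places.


Standard cell potential: E_cell = E_cathode - E_anode.
E_cell = 0.982 - (-0.663)
E_cell = 1.645 V, rounded to 3 dp:

1.645 V


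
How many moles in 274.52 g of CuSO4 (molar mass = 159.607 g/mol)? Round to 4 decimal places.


n = mass / M
n = 274.52 / 159.607
n = 1.71997469 mol, rounded to 4 dp:

1.7200 mol


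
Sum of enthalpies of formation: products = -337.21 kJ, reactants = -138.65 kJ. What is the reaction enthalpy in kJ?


dH_rxn = sum(dH_f products) - sum(dH_f reactants)
dH_rxn = -337.21 - (-138.65)
dH_rxn = -198.56 kJ:

-198.56 kJ


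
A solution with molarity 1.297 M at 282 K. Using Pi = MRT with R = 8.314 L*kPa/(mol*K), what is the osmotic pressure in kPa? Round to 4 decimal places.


Osmotic pressure (van't Hoff): Pi = M*R*T.
RT = 8.314 * 282 = 2344.548
Pi = 1.297 * 2344.548
Pi = 3040.878756 kPa, rounded to 4 dp:

3040.8788 kPa


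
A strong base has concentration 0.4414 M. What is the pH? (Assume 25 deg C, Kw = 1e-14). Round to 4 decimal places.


A strong base dissociates completely, so [OH-] equals the given concentration.
pOH = -log10([OH-]) = -log10(0.4414) = 0.355168
pH = 14 - pOH = 14 - 0.355168
pH = 13.644832, rounded to 4 dp:

13.6448


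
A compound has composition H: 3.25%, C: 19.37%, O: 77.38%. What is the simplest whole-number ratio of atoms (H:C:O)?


Assume 100 g of compound, divide each mass% by atomic mass to get moles, then normalize by the smallest to get a raw atom ratio.
Moles per 100 g: H: 3.25/1.008 = 3.2242, C: 19.37/12.011 = 1.6127, O: 77.38/15.999 = 4.8366
Raw ratio (divide by min = 1.6127): H: 1.999, C: 1.0, O: 2.999
Multiply by 1 to clear fractions: H: 1.999 ~= 2, C: 1.0 ~= 1, O: 2.999 ~= 3
Reduce by GCD to get the simplest whole-number ratio:

2:1:3


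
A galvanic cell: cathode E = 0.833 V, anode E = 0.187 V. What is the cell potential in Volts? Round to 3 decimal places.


Standard cell potential: E_cell = E_cathode - E_anode.
E_cell = 0.833 - (0.187)
E_cell = 0.646 V, rounded to 3 dp:

0.646 V


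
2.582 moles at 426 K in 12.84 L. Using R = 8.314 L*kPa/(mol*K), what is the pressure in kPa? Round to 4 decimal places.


PV = nRT, solve for P = nRT / V.
nRT = 2.582 * 8.314 * 426 = 9144.8346
P = 9144.8346 / 12.84
P = 712.21453271 kPa, rounded to 4 dp:

712.2145 kPa


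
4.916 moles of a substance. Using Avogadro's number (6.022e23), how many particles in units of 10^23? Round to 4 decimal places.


N = n * NA, then divide by 1e23 for the requested units.
N / 1e23 = n * 6.022
N / 1e23 = 4.916 * 6.022
N / 1e23 = 29.604152, rounded to 4 dp:

29.6042


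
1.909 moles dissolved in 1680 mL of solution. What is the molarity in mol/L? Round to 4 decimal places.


Convert volume to liters: V_L = V_mL / 1000.
V_L = 1680 / 1000 = 1.68 L
M = n / V_L = 1.909 / 1.68
M = 1.13630952 mol/L, rounded to 4 dp:

1.1363 mol/L


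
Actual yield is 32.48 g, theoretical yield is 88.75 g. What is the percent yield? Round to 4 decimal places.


% yield = 100 * actual / theoretical
% yield = 100 * 32.48 / 88.75
% yield = 36.5971831 %, rounded to 4 dp:

36.5972 %


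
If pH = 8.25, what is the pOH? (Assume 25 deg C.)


At 25 deg C, pH + pOH = 14.
pOH = 14 - pH = 14 - 8.25
pOH = 5.75:

5.75


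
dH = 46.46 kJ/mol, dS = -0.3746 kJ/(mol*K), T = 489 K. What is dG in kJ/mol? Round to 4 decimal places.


Gibbs: dG = dH - T*dS (consistent units, dS already in kJ/(mol*K)).
T*dS = 489 * -0.3746 = -183.1794
dG = 46.46 - (-183.1794)
dG = 229.6394 kJ/mol, rounded to 4 dp:

229.6394 kJ/mol


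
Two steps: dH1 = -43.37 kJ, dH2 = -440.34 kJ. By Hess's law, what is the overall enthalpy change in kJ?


Hess's law: enthalpy is a state function, so add the step enthalpies.
dH_total = dH1 + dH2 = -43.37 + (-440.34)
dH_total = -483.71 kJ:

-483.71 kJ


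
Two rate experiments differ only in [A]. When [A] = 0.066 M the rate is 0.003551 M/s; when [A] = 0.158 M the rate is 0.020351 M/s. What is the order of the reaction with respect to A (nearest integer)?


Rate is proportional to [A]^n, so rate2/rate1 = ([A]2/[A]1)^n. Take logs to solve for n.
rate2/rate1 = 0.020351 / 0.003551 = 5.7311
[A]2/[A]1 = 0.158 / 0.066 = 2.3939
n = ln(5.7311) / ln(2.3939) = 2.0
Nearest integer order:

2


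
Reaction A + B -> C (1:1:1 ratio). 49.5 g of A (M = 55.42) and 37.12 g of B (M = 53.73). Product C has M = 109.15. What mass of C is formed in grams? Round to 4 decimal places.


Find moles of each reactant; the smaller value is the limiting reagent in a 1:1:1 reaction, so moles_C equals moles of the limiter.
n_A = mass_A / M_A = 49.5 / 55.42 = 0.893179 mol
n_B = mass_B / M_B = 37.12 / 53.73 = 0.690862 mol
Limiting reagent: B (smaller), n_limiting = 0.690862 mol
mass_C = n_limiting * M_C = 0.690862 * 109.15
mass_C = 75.4075873 g, rounded to 4 dp:

75.4076 g


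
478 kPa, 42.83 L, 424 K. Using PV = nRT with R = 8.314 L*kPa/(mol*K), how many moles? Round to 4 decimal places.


PV = nRT, solve for n = PV / (RT).
PV = 478 * 42.83 = 20472.74
RT = 8.314 * 424 = 3525.136
n = 20472.74 / 3525.136
n = 5.80764544 mol, rounded to 4 dp:

5.8076 mol


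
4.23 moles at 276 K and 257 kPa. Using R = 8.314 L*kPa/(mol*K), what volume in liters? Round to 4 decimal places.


PV = nRT, solve for V = nRT / P.
nRT = 4.23 * 8.314 * 276 = 9706.4287
V = 9706.4287 / 257
V = 37.76820506 L, rounded to 4 dp:

37.7682 L


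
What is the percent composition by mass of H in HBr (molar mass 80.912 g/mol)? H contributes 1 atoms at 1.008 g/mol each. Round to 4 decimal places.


pct = 100 * (n_elem * M_elem) / M_total
mass_contribution = 1 * 1.008 = 1.008 g/mol
pct = 100 * 1.008 / 80.912
pct = 1.2457979 %, rounded to 4 dp:

1.2458 %


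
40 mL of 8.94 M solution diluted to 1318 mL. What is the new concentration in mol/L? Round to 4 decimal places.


Dilution: M1*V1 = M2*V2, solve for M2.
M2 = M1*V1 / V2
M2 = 8.94 * 40 / 1318
M2 = 357.6 / 1318
M2 = 0.27132018 mol/L, rounded to 4 dp:

0.2713 mol/L


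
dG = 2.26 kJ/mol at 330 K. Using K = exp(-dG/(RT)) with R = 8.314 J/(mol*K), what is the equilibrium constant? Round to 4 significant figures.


dG is in kJ/mol; multiply by 1000 to match R in J/(mol*K).
RT = 8.314 * 330 = 2743.62 J/mol
exponent = -dG*1000 / (RT) = -(2.26*1000) / 2743.62 = -0.82372923
K = exp(-0.82372923)
K = 0.43879224, rounded to 4 significant figures:

0.4388


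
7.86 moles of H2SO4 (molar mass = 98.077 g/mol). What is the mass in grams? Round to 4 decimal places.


mass = n * M
mass = 7.86 * 98.077
mass = 770.88522 g, rounded to 4 dp:

770.8852 g


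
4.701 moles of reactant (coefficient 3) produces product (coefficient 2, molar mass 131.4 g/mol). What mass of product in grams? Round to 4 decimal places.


Use the coefficient ratio to convert reactant moles to product moles, then multiply by the product's molar mass.
moles_P = moles_R * (coeff_P / coeff_R) = 4.701 * (2/3) = 3.134
mass_P = moles_P * M_P = 3.134 * 131.4
mass_P = 411.8076 g, rounded to 4 dp:

411.8076 g


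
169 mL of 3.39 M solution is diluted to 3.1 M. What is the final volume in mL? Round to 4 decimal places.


Dilution: M1*V1 = M2*V2, solve for V2.
V2 = M1*V1 / M2
V2 = 3.39 * 169 / 3.1
V2 = 572.91 / 3.1
V2 = 184.80967742 mL, rounded to 4 dp:

184.8097 mL


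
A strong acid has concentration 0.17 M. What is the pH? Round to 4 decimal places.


A strong acid dissociates completely, so [H+] equals the given concentration.
pH = -log10([H+]) = -log10(0.17)
pH = 0.76955108, rounded to 4 dp:

0.7696


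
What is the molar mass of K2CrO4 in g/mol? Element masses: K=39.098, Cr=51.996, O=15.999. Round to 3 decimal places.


M = sum(count * atomic_mass) over atoms.
M = 2*39.098 + 1*51.996 + 4*15.999
M = 78.196 + 51.996 + 63.996
M = 194.188 g/mol, rounded to 3 dp:

194.188 g/mol


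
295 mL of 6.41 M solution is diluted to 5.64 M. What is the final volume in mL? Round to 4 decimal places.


Dilution: M1*V1 = M2*V2, solve for V2.
V2 = M1*V1 / M2
V2 = 6.41 * 295 / 5.64
V2 = 1890.95 / 5.64
V2 = 335.2748227 mL, rounded to 4 dp:

335.2748 mL


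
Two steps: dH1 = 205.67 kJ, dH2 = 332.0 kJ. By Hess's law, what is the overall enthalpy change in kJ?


Hess's law: enthalpy is a state function, so add the step enthalpies.
dH_total = dH1 + dH2 = 205.67 + (332.0)
dH_total = 537.67 kJ:

537.67 kJ


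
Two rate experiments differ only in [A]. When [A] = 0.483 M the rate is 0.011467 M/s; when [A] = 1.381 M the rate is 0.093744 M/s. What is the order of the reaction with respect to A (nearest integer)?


Rate is proportional to [A]^n, so rate2/rate1 = ([A]2/[A]1)^n. Take logs to solve for n.
rate2/rate1 = 0.093744 / 0.011467 = 8.1751
[A]2/[A]1 = 1.381 / 0.483 = 2.8592
n = ln(8.1751) / ln(2.8592) = 2.0
Nearest integer order:

2


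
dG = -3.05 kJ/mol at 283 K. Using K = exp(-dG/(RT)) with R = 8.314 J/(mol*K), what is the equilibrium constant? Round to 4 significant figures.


dG is in kJ/mol; multiply by 1000 to match R in J/(mol*K).
RT = 8.314 * 283 = 2352.862 J/mol
exponent = -dG*1000 / (RT) = -(-3.05*1000) / 2352.862 = 1.29629362
K = exp(1.29629362)
K = 3.655722, rounded to 4 significant figures:

3.656


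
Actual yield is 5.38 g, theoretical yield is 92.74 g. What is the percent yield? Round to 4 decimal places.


% yield = 100 * actual / theoretical
% yield = 100 * 5.38 / 92.74
% yield = 5.80116455 %, rounded to 4 dp:

5.8012 %


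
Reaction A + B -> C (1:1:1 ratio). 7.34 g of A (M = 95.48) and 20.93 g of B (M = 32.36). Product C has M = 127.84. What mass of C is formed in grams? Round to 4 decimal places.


Find moles of each reactant; the smaller value is the limiting reagent in a 1:1:1 reaction, so moles_C equals moles of the limiter.
n_A = mass_A / M_A = 7.34 / 95.48 = 0.076875 mol
n_B = mass_B / M_B = 20.93 / 32.36 = 0.646786 mol
Limiting reagent: A (smaller), n_limiting = 0.076875 mol
mass_C = n_limiting * M_C = 0.076875 * 127.84
mass_C = 9.8277 g, rounded to 4 dp:

9.8277 g


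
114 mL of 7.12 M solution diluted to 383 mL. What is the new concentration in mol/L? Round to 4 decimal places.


Dilution: M1*V1 = M2*V2, solve for M2.
M2 = M1*V1 / V2
M2 = 7.12 * 114 / 383
M2 = 811.68 / 383
M2 = 2.11926893 mol/L, rounded to 4 dp:

2.1193 mol/L


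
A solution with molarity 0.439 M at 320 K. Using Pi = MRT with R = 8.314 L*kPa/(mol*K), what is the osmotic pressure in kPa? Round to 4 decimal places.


Osmotic pressure (van't Hoff): Pi = M*R*T.
RT = 8.314 * 320 = 2660.48
Pi = 0.439 * 2660.48
Pi = 1167.95072 kPa, rounded to 4 dp:

1167.9507 kPa


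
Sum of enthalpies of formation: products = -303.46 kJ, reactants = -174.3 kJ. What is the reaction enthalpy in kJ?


dH_rxn = sum(dH_f products) - sum(dH_f reactants)
dH_rxn = -303.46 - (-174.3)
dH_rxn = -129.16 kJ:

-129.16 kJ


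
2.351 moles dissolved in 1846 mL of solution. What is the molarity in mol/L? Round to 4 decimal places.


Convert volume to liters: V_L = V_mL / 1000.
V_L = 1846 / 1000 = 1.846 L
M = n / V_L = 2.351 / 1.846
M = 1.27356446 mol/L, rounded to 4 dp:

1.2736 mol/L


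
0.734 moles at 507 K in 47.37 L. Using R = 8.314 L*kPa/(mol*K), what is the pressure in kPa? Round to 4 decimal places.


PV = nRT, solve for P = nRT / V.
nRT = 0.734 * 8.314 * 507 = 3093.9553
P = 3093.9553 / 47.37
P = 65.31465696 kPa, rounded to 4 dp:

65.3147 kPa


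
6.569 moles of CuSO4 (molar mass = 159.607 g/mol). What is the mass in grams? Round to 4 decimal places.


mass = n * M
mass = 6.569 * 159.607
mass = 1048.458383 g, rounded to 4 dp:

1048.4584 g


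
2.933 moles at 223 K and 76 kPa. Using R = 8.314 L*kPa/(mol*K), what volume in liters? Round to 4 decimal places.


PV = nRT, solve for V = nRT / P.
nRT = 2.933 * 8.314 * 223 = 5437.8465
V = 5437.8465 / 76
V = 71.55061184 L, rounded to 4 dp:

71.5506 L


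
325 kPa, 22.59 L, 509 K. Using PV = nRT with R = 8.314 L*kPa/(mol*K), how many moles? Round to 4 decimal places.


PV = nRT, solve for n = PV / (RT).
PV = 325 * 22.59 = 7341.75
RT = 8.314 * 509 = 4231.826
n = 7341.75 / 4231.826
n = 1.73488938 mol, rounded to 4 dp:

1.7349 mol


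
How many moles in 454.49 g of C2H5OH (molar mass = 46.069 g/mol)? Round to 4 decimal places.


n = mass / M
n = 454.49 / 46.069
n = 9.86541926 mol, rounded to 4 dp:

9.8654 mol


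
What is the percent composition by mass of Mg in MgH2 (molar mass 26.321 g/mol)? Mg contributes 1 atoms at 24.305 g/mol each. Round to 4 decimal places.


pct = 100 * (n_elem * M_elem) / M_total
mass_contribution = 1 * 24.305 = 24.305 g/mol
pct = 100 * 24.305 / 26.321
pct = 92.34071654 %, rounded to 4 dp:

92.3407 %


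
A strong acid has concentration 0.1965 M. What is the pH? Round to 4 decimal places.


A strong acid dissociates completely, so [H+] equals the given concentration.
pH = -log10([H+]) = -log10(0.1965)
pH = 0.70663745, rounded to 4 dp:

0.7066


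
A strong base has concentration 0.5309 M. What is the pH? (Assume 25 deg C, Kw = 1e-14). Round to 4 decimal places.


A strong base dissociates completely, so [OH-] equals the given concentration.
pOH = -log10([OH-]) = -log10(0.5309) = 0.274987
pH = 14 - pOH = 14 - 0.274987
pH = 13.725013, rounded to 4 dp:

13.7250


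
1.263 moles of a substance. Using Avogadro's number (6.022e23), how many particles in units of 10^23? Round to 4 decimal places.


N = n * NA, then divide by 1e23 for the requested units.
N / 1e23 = n * 6.022
N / 1e23 = 1.263 * 6.022
N / 1e23 = 7.605786, rounded to 4 dp:

7.6058


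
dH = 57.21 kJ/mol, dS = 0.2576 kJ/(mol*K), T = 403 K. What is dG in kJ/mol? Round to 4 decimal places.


Gibbs: dG = dH - T*dS (consistent units, dS already in kJ/(mol*K)).
T*dS = 403 * 0.2576 = 103.8128
dG = 57.21 - (103.8128)
dG = -46.6028 kJ/mol, rounded to 4 dp:

-46.6028 kJ/mol


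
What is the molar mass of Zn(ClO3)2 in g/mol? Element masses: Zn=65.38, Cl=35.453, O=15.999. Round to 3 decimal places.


M = sum(count * atomic_mass) over atoms.
M = 1*65.38 + 2*35.453 + 6*15.999
M = 65.38 + 70.906 + 95.994
M = 232.28 g/mol, rounded to 3 dp:

232.280 g/mol


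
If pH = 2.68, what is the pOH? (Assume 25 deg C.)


At 25 deg C, pH + pOH = 14.
pOH = 14 - pH = 14 - 2.68
pOH = 11.32:

11.32


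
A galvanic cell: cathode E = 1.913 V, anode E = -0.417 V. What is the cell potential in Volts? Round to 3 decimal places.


Standard cell potential: E_cell = E_cathode - E_anode.
E_cell = 1.913 - (-0.417)
E_cell = 2.33 V, rounded to 3 dp:

2.330 V


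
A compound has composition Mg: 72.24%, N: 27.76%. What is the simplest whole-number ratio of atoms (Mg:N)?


Assume 100 g of compound, divide each mass% by atomic mass to get moles, then normalize by the smallest to get a raw atom ratio.
Moles per 100 g: Mg: 72.24/24.305 = 2.9722, N: 27.76/14.007 = 1.9819
Raw ratio (divide by min = 1.9819): Mg: 1.5, N: 1.0
Multiply by 2 to clear fractions: Mg: 2.999 ~= 3, N: 2.0 ~= 2
Reduce by GCD to get the simplest whole-number ratio:

3:2


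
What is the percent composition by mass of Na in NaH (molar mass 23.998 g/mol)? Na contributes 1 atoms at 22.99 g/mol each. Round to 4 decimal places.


pct = 100 * (n_elem * M_elem) / M_total
mass_contribution = 1 * 22.99 = 22.99 g/mol
pct = 100 * 22.99 / 23.998
pct = 95.79964997 %, rounded to 4 dp:

95.7996 %


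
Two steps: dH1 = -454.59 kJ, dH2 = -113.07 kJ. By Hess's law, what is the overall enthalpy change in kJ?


Hess's law: enthalpy is a state function, so add the step enthalpies.
dH_total = dH1 + dH2 = -454.59 + (-113.07)
dH_total = -567.66 kJ:

-567.66 kJ


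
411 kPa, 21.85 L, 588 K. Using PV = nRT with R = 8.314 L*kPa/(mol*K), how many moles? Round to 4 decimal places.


PV = nRT, solve for n = PV / (RT).
PV = 411 * 21.85 = 8980.35
RT = 8.314 * 588 = 4888.632
n = 8980.35 / 4888.632
n = 1.8369863 mol, rounded to 4 dp:

1.8370 mol


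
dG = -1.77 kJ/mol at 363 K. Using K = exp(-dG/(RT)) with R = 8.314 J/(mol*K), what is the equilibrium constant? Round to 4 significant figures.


dG is in kJ/mol; multiply by 1000 to match R in J/(mol*K).
RT = 8.314 * 363 = 3017.982 J/mol
exponent = -dG*1000 / (RT) = -(-1.77*1000) / 3017.982 = 0.58648461
K = exp(0.58648461)
K = 1.7976578, rounded to 4 significant figures:

1.798


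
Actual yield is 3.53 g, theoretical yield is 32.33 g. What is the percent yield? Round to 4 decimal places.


% yield = 100 * actual / theoretical
% yield = 100 * 3.53 / 32.33
% yield = 10.91865141 %, rounded to 4 dp:

10.9187 %


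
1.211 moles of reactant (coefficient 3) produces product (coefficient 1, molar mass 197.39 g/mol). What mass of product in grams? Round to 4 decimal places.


Use the coefficient ratio to convert reactant moles to product moles, then multiply by the product's molar mass.
moles_P = moles_R * (coeff_P / coeff_R) = 1.211 * (1/3) = 0.403667
mass_P = moles_P * M_P = 0.403667 * 197.39
mass_P = 79.67982913 g, rounded to 4 dp:

79.6798 g


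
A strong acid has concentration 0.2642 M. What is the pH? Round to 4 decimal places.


A strong acid dissociates completely, so [H+] equals the given concentration.
pH = -log10([H+]) = -log10(0.2642)
pH = 0.57806719, rounded to 4 dp:

0.5781


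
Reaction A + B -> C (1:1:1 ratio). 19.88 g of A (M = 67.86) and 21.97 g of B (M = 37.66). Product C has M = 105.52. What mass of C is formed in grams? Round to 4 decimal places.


Find moles of each reactant; the smaller value is the limiting reagent in a 1:1:1 reaction, so moles_C equals moles of the limiter.
n_A = mass_A / M_A = 19.88 / 67.86 = 0.292956 mol
n_B = mass_B / M_B = 21.97 / 37.66 = 0.583378 mol
Limiting reagent: A (smaller), n_limiting = 0.292956 mol
mass_C = n_limiting * M_C = 0.292956 * 105.52
mass_C = 30.91271712 g, rounded to 4 dp:

30.9127 g


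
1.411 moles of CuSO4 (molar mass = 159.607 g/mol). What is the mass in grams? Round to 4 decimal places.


mass = n * M
mass = 1.411 * 159.607
mass = 225.205477 g, rounded to 4 dp:

225.2055 g


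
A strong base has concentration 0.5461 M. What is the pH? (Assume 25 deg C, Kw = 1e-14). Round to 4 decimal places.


A strong base dissociates completely, so [OH-] equals the given concentration.
pOH = -log10([OH-]) = -log10(0.5461) = 0.262728
pH = 14 - pOH = 14 - 0.262728
pH = 13.737272, rounded to 4 dp:

13.7373


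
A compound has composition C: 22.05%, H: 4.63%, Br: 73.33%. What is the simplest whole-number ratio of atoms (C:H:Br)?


Assume 100 g of compound, divide each mass% by atomic mass to get moles, then normalize by the smallest to get a raw atom ratio.
Moles per 100 g: C: 22.05/12.011 = 1.8358, H: 4.63/1.008 = 4.5933, Br: 73.33/79.904 = 0.9177
Raw ratio (divide by min = 0.9177): C: 2.0, H: 5.005, Br: 1.0
Multiply by 1 to clear fractions: C: 2.0 ~= 2, H: 5.005 ~= 5, Br: 1.0 ~= 1
Reduce by GCD to get the simplest whole-number ratio:

2:5:1


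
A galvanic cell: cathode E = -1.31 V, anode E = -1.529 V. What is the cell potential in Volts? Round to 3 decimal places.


Standard cell potential: E_cell = E_cathode - E_anode.
E_cell = -1.31 - (-1.529)
E_cell = 0.219 V, rounded to 3 dp:

0.219 V


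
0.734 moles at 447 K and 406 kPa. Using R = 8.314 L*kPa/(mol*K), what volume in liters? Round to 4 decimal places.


PV = nRT, solve for V = nRT / P.
nRT = 0.734 * 8.314 * 447 = 2727.8068
V = 2727.8068 / 406
V = 6.71873596 L, rounded to 4 dp:

6.7187 L


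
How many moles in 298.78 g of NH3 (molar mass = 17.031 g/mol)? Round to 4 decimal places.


n = mass / M
n = 298.78 / 17.031
n = 17.54330339 mol, rounded to 4 dp:

17.5433 mol


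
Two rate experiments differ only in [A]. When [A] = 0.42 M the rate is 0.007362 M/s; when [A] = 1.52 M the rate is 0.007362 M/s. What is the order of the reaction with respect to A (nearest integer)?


Rate is proportional to [A]^n, so rate2/rate1 = ([A]2/[A]1)^n. Take logs to solve for n.
rate2/rate1 = 0.007362 / 0.007362 = 1.0
[A]2/[A]1 = 1.52 / 0.42 = 3.619
n = ln(1.0) / ln(3.619) = 0.0
Nearest integer order:

0


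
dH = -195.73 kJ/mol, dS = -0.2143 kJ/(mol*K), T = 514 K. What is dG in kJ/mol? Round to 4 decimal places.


Gibbs: dG = dH - T*dS (consistent units, dS already in kJ/(mol*K)).
T*dS = 514 * -0.2143 = -110.1502
dG = -195.73 - (-110.1502)
dG = -85.5798 kJ/mol, rounded to 4 dp:

-85.5798 kJ/mol


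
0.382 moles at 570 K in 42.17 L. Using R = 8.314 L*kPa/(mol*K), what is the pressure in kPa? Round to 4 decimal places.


PV = nRT, solve for P = nRT / V.
nRT = 0.382 * 8.314 * 570 = 1810.2904
P = 1810.2904 / 42.17
P = 42.92839459 kPa, rounded to 4 dp:

42.9284 kPa


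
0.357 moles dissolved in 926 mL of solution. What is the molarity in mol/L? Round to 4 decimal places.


Convert volume to liters: V_L = V_mL / 1000.
V_L = 926 / 1000 = 0.926 L
M = n / V_L = 0.357 / 0.926
M = 0.38552916 mol/L, rounded to 4 dp:

0.3855 mol/L


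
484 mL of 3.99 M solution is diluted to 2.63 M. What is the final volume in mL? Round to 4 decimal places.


Dilution: M1*V1 = M2*V2, solve for V2.
V2 = M1*V1 / M2
V2 = 3.99 * 484 / 2.63
V2 = 1931.16 / 2.63
V2 = 734.28136882 mL, rounded to 4 dp:

734.2814 mL


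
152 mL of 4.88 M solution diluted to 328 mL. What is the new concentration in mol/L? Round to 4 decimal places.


Dilution: M1*V1 = M2*V2, solve for M2.
M2 = M1*V1 / V2
M2 = 4.88 * 152 / 328
M2 = 741.76 / 328
M2 = 2.26146341 mol/L, rounded to 4 dp:

2.2615 mol/L


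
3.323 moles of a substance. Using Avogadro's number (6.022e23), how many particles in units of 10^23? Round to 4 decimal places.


N = n * NA, then divide by 1e23 for the requested units.
N / 1e23 = n * 6.022
N / 1e23 = 3.323 * 6.022
N / 1e23 = 20.011106, rounded to 4 dp:

20.0111


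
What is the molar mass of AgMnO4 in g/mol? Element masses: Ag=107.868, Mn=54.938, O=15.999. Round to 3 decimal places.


M = sum(count * atomic_mass) over atoms.
M = 1*107.868 + 1*54.938 + 4*15.999
M = 107.868 + 54.938 + 63.996
M = 226.802 g/mol, rounded to 3 dp:

226.802 g/mol


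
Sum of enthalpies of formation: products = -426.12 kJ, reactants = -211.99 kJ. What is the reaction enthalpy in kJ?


dH_rxn = sum(dH_f products) - sum(dH_f reactants)
dH_rxn = -426.12 - (-211.99)
dH_rxn = -214.13 kJ:

-214.13 kJ


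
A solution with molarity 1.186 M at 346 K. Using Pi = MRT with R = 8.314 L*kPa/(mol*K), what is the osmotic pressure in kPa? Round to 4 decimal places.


Osmotic pressure (van't Hoff): Pi = M*R*T.
RT = 8.314 * 346 = 2876.644
Pi = 1.186 * 2876.644
Pi = 3411.699784 kPa, rounded to 4 dp:

3411.6998 kPa


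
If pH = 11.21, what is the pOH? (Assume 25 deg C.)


At 25 deg C, pH + pOH = 14.
pOH = 14 - pH = 14 - 11.21
pOH = 2.79:

2.79


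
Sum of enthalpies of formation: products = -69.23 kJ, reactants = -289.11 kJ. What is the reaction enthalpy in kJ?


dH_rxn = sum(dH_f products) - sum(dH_f reactants)
dH_rxn = -69.23 - (-289.11)
dH_rxn = 219.88 kJ:

219.88 kJ


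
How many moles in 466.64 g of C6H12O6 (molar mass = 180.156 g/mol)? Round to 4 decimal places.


n = mass / M
n = 466.64 / 180.156
n = 2.5901996 mol, rounded to 4 dp:

2.5902 mol


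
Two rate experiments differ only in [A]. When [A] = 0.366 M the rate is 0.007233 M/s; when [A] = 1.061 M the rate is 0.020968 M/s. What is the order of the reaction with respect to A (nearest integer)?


Rate is proportional to [A]^n, so rate2/rate1 = ([A]2/[A]1)^n. Take logs to solve for n.
rate2/rate1 = 0.020968 / 0.007233 = 2.8989
[A]2/[A]1 = 1.061 / 0.366 = 2.8989
n = ln(2.8989) / ln(2.8989) = 1.0
Nearest integer order:

1


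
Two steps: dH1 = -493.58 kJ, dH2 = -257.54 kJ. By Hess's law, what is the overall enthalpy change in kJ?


Hess's law: enthalpy is a state function, so add the step enthalpies.
dH_total = dH1 + dH2 = -493.58 + (-257.54)
dH_total = -751.12 kJ:

-751.12 kJ


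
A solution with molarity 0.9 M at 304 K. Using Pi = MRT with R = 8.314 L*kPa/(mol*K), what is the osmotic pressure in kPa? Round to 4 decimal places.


Osmotic pressure (van't Hoff): Pi = M*R*T.
RT = 8.314 * 304 = 2527.456
Pi = 0.9 * 2527.456
Pi = 2274.7104 kPa, rounded to 4 dp:

2274.7104 kPa


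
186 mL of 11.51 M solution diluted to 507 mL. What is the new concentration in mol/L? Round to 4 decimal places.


Dilution: M1*V1 = M2*V2, solve for M2.
M2 = M1*V1 / V2
M2 = 11.51 * 186 / 507
M2 = 2140.86 / 507
M2 = 4.22260355 mol/L, rounded to 4 dp:

4.2226 mol/L


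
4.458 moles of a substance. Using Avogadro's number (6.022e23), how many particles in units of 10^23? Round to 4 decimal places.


N = n * NA, then divide by 1e23 for the requested units.
N / 1e23 = n * 6.022
N / 1e23 = 4.458 * 6.022
N / 1e23 = 26.846076, rounded to 4 dp:

26.8461


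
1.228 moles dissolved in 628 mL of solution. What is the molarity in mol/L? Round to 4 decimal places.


Convert volume to liters: V_L = V_mL / 1000.
V_L = 628 / 1000 = 0.628 L
M = n / V_L = 1.228 / 0.628
M = 1.95541401 mol/L, rounded to 4 dp:

1.9554 mol/L
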